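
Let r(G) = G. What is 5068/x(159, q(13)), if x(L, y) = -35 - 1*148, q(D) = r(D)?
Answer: -5068/183 ≈ -27.694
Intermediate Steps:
q(D) = D
x(L, y) = -183 (x(L, y) = -35 - 148 = -183)
5068/x(159, q(13)) = 5068/(-183) = 5068*(-1/183) = -5068/183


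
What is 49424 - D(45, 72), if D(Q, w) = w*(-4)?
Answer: 49712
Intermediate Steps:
D(Q, w) = -4*w
49424 - D(45, 72) = 49424 - (-4)*72 = 49424 - 1*(-288) = 49424 + 288 = 49712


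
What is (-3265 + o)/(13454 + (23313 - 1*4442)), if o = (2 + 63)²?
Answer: 64/2155 ≈ 0.029698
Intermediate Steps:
o = 4225 (o = 65² = 4225)
(-3265 + o)/(13454 + (23313 - 1*4442)) = (-3265 + 4225)/(13454 + (23313 - 1*4442)) = 960/(13454 + (23313 - 4442)) = 960/(13454 + 18871) = 960/32325 = 960*(1/32325) = 64/2155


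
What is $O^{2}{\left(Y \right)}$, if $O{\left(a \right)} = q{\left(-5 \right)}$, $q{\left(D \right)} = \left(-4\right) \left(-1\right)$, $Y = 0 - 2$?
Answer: $16$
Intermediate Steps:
$Y = -2$
$q{\left(D \right)} = 4$
$O{\left(a \right)} = 4$
$O^{2}{\left(Y \right)} = 4^{2} = 16$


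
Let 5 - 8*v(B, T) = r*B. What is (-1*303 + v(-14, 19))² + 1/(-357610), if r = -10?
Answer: 1170901145173/11443520 ≈ 1.0232e+5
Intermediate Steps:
v(B, T) = 5/8 + 5*B/4 (v(B, T) = 5/8 - (-5)*B/4 = 5/8 + 5*B/4)
(-1*303 + v(-14, 19))² + 1/(-357610) = (-1*303 + (5/8 + (5/4)*(-14)))² + 1/(-357610) = (-303 + (5/8 - 35/2))² - 1/357610 = (-303 - 135/8)² - 1/357610 = (-2559/8)² - 1/357610 = 6548481/64 - 1/357610 = 1170901145173/11443520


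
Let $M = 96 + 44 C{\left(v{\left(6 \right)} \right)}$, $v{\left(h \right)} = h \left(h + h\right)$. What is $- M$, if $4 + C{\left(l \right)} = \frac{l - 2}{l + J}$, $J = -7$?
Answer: $\frac{424}{13} \approx 32.615$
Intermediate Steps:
$v{\left(h \right)} = 2 h^{2}$ ($v{\left(h \right)} = h 2 h = 2 h^{2}$)
$C{\left(l \right)} = -4 + \frac{-2 + l}{-7 + l}$ ($C{\left(l \right)} = -4 + \frac{l - 2}{l - 7} = -4 + \frac{-2 + l}{-7 + l}$)
$M = - \frac{424}{13}$ ($M = 96 + 44 \frac{26 - 3 \cdot 2 \cdot 6^{2}}{-7 + 2 \cdot 6^{2}} = 96 + 44 \frac{26 - 3 \cdot 2 \cdot 36}{-7 + 2 \cdot 36} = 96 + 44 \frac{26 - 216}{-7 + 72} = 96 + 44 \frac{26 - 216}{65} = 96 + 44 \cdot \frac{1}{65} \left(-190\right) = 96 + 44 \left(- \frac{38}{13}\right) = 96 - \frac{1672}{13} = - \frac{424}{13} \approx -32.615$)
$- M = \left(-1\right) \left(- \frac{424}{13}\right) = \frac{424}{13}$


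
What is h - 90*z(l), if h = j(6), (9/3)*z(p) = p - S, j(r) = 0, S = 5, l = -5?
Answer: 300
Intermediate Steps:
z(p) = -5/3 + p/3 (z(p) = (p - 1*5)/3 = (p - 5)/3 = (-5 + p)/3 = -5/3 + p/3)
h = 0
h - 90*z(l) = 0 - 90*(-5/3 + (⅓)*(-5)) = 0 - 90*(-5/3 - 5/3) = 0 - 90*(-10/3) = 0 + 300 = 300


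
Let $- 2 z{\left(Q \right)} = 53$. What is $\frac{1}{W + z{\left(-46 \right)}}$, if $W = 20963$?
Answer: $\frac{2}{41873} \approx 4.7763 \cdot 10^{-5}$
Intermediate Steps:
$z{\left(Q \right)} = - \frac{53}{2}$ ($z{\left(Q \right)} = \left(- \frac{1}{2}\right) 53 = - \frac{53}{2}$)
$\frac{1}{W + z{\left(-46 \right)}} = \frac{1}{20963 - \frac{53}{2}} = \frac{1}{\frac{41873}{2}} = \frac{2}{41873}$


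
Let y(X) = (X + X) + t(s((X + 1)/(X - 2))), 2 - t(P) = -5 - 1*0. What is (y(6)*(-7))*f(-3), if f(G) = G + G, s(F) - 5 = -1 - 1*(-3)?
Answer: 798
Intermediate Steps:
s(F) = 7 (s(F) = 5 + (-1 - 1*(-3)) = 5 + (-1 + 3) = 5 + 2 = 7)
t(P) = 7 (t(P) = 2 - (-5 - 1*0) = 2 - (-5 + 0) = 2 - 1*(-5) = 2 + 5 = 7)
f(G) = 2*G
y(X) = 7 + 2*X (y(X) = (X + X) + 7 = 2*X + 7 = 7 + 2*X)
(y(6)*(-7))*f(-3) = ((7 + 2*6)*(-7))*(2*(-3)) = ((7 + 12)*(-7))*(-6) = (19*(-7))*(-6) = -133*(-6) = 798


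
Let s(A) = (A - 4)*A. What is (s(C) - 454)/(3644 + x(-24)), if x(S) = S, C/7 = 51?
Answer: 125567/3620 ≈ 34.687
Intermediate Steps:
C = 357 (C = 7*51 = 357)
s(A) = A*(-4 + A) (s(A) = (-4 + A)*A = A*(-4 + A))
(s(C) - 454)/(3644 + x(-24)) = (357*(-4 + 357) - 454)/(3644 - 24) = (357*353 - 454)/3620 = (126021 - 454)*(1/3620) = 125567*(1/3620) = 125567/3620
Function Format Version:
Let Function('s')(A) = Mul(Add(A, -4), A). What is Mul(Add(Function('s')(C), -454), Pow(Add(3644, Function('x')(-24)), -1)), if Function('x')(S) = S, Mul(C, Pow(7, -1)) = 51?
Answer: Rational(125567, 3620) ≈ 34.687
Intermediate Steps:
C = 357 (C = Mul(7, 51) = 357)
Function('s')(A) = Mul(A, Add(-4, A)) (Function('s')(A) = Mul(Add(-4, A), A) = Mul(A, Add(-4, A)))
Mul(Add(Function('s')(C), -454), Pow(Add(3644, Function('x')(-24)), -1)) = Mul(Add(Mul(357, Add(-4, 357)), -454), Pow(Add(3644, -24), -1)) = Mul(Add(Mul(357, 353), -454), Pow(3620, -1)) = Mul(Add(126021, -454), Rational(1, 3620)) = Mul(125567, Rational(1, 3620)) = Rational(125567, 3620)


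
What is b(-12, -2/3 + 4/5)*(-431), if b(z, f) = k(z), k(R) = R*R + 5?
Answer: -64219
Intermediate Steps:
k(R) = 5 + R² (k(R) = R² + 5 = 5 + R²)
b(z, f) = 5 + z²
b(-12, -2/3 + 4/5)*(-431) = (5 + (-12)²)*(-431) = (5 + 144)*(-431) = 149*(-431) = -64219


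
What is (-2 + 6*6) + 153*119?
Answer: 18241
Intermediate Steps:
(-2 + 6*6) + 153*119 = (-2 + 36) + 18207 = 34 + 18207 = 18241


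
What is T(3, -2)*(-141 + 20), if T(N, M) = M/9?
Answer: 242/9 ≈ 26.889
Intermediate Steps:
T(N, M) = M/9 (T(N, M) = M*(⅑) = M/9)
T(3, -2)*(-141 + 20) = ((⅑)*(-2))*(-141 + 20) = -2/9*(-121) = 242/9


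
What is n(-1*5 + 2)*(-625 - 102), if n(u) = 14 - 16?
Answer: 1454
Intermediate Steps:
n(u) = -2
n(-1*5 + 2)*(-625 - 102) = -2*(-625 - 102) = -2*(-727) = 1454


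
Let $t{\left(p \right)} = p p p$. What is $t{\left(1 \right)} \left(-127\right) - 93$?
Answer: $-220$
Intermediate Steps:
$t{\left(p \right)} = p^{3}$ ($t{\left(p \right)} = p^{2} p = p^{3}$)
$t{\left(1 \right)} \left(-127\right) - 93 = 1^{3} \left(-127\right) - 93 = 1 \left(-127\right) - 93 = -127 - 93 = -220$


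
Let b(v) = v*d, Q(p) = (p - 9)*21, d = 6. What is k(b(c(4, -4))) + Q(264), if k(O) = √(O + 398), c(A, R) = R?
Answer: 5355 + √374 ≈ 5374.3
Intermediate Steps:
Q(p) = -189 + 21*p (Q(p) = (-9 + p)*21 = -189 + 21*p)
b(v) = 6*v (b(v) = v*6 = 6*v)
k(O) = √(398 + O)
k(b(c(4, -4))) + Q(264) = √(398 + 6*(-4)) + (-189 + 21*264) = √(398 - 24) + (-189 + 5544) = √374 + 5355 = 5355 + √374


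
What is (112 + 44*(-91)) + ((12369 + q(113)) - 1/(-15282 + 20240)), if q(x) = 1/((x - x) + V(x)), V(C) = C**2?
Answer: 536667859043/63308702 ≈ 8477.0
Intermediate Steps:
q(x) = x**(-2) (q(x) = 1/((x - x) + x**2) = 1/(0 + x**2) = 1/(x**2) = x**(-2))
(112 + 44*(-91)) + ((12369 + q(113)) - 1/(-15282 + 20240)) = (112 + 44*(-91)) + ((12369 + 113**(-2)) - 1/(-15282 + 20240)) = (112 - 4004) + ((12369 + 1/12769) - 1/4958) = -3892 + (157939762/12769 - 1*1/4958) = -3892 + (157939762/12769 - 1/4958) = -3892 + 783065327227/63308702 = 536667859043/63308702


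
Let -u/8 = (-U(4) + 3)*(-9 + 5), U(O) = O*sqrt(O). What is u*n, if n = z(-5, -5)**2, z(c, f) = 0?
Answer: 0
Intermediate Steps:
U(O) = O**(3/2)
n = 0 (n = 0**2 = 0)
u = -160 (u = -8*(-4**(3/2) + 3)*(-9 + 5) = -8*(-1*8 + 3)*(-4) = -8*(-8 + 3)*(-4) = -(-40)*(-4) = -8*20 = -160)
u*n = -160*0 = 0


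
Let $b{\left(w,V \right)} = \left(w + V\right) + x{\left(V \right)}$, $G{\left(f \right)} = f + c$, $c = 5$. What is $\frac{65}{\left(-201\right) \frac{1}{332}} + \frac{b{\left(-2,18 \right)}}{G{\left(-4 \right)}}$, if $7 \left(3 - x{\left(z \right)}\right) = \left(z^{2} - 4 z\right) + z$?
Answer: $- \frac{178597}{1407} \approx -126.93$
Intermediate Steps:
$G{\left(f \right)} = 5 + f$ ($G{\left(f \right)} = f + 5 = 5 + f$)
$x{\left(z \right)} = 3 - \frac{z^{2}}{7} + \frac{3 z}{7}$ ($x{\left(z \right)} = 3 - \frac{\left(z^{2} - 4 z\right) + z}{7} = 3 - \frac{z^{2} - 3 z}{7} = 3 - \left(- \frac{3 z}{7} + \frac{z^{2}}{7}\right) = 3 - \frac{z^{2}}{7} + \frac{3 z}{7}$)
$b{\left(w,V \right)} = 3 + w - \frac{V^{2}}{7} + \frac{10 V}{7}$ ($b{\left(w,V \right)} = \left(w + V\right) + \left(3 - \frac{V^{2}}{7} + \frac{3 V}{7}\right) = \left(V + w\right) + \left(3 - \frac{V^{2}}{7} + \frac{3 V}{7}\right) = 3 + w - \frac{V^{2}}{7} + \frac{10 V}{7}$)
$\frac{65}{\left(-201\right) \frac{1}{332}} + \frac{b{\left(-2,18 \right)}}{G{\left(-4 \right)}} = \frac{65}{\left(-201\right) \frac{1}{332}} + \frac{3 - 2 - \frac{18^{2}}{7} + \frac{10}{7} \cdot 18}{5 - 4} = \frac{65}{\left(-201\right) \frac{1}{332}} + \frac{3 - 2 - \frac{324}{7} + \frac{180}{7}}{1} = \frac{65}{- \frac{201}{332}} + \left(3 - 2 - \frac{324}{7} + \frac{180}{7}\right) 1 = 65 \left(- \frac{332}{201}\right) - \frac{137}{7} = - \frac{21580}{201} - \frac{137}{7} = - \frac{178597}{1407}$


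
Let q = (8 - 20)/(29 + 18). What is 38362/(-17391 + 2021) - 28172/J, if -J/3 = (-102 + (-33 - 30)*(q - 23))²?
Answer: -47139375271759/18925039001475 ≈ -2.4908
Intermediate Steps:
q = -12/47 ≈ -0.25532
J = -12312972675/2209 (J = -3*(-102 + (-33 - 30)*(-12/47 - 23))² = -3*(-102 - 63*(-1093/47))² = -3*(-102 + 68859/47)² = -3*(64065/47)² = -3*4104324225/2209 = -12312972675/2209 ≈ -5.5740e+6)
38362/(-17391 + 2021) - 28172/J = 38362/(-17391 + 2021) - 28172/(-12312972675/2209) = 38362/(-15370) - 28172*(-2209/12312972675) = 38362*(-1/15370) + 62231948/12312972675 = -19181/7685 + 62231948/12312972675 = -47139375271759/18925039001475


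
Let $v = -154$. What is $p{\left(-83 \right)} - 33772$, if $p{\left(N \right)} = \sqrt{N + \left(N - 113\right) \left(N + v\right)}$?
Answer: $-33772 + \sqrt{46369} \approx -33557.0$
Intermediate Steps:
$p{\left(N \right)} = \sqrt{N + \left(-154 + N\right) \left(-113 + N\right)}$ ($p{\left(N \right)} = \sqrt{N + \left(N - 113\right) \left(N - 154\right)} = \sqrt{N + \left(-113 + N\right) \left(-154 + N\right)} = \sqrt{N + \left(-154 + N\right) \left(-113 + N\right)}$)
$p{\left(-83 \right)} - 33772 = \sqrt{17402 + \left(-83\right)^{2} - -22078} - 33772 = \sqrt{17402 + 6889 + 22078} - 33772 = \sqrt{46369} - 33772 = -33772 + \sqrt{46369}$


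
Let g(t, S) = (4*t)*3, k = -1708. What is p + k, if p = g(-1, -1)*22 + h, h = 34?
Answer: -1938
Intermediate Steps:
g(t, S) = 12*t
p = -230 (p = (12*(-1))*22 + 34 = -12*22 + 34 = -264 + 34 = -230)
p + k = -230 - 1708 = -1938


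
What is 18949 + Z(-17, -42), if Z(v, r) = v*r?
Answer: 19663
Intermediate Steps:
Z(v, r) = r*v
18949 + Z(-17, -42) = 18949 - 42*(-17) = 18949 + 714 = 19663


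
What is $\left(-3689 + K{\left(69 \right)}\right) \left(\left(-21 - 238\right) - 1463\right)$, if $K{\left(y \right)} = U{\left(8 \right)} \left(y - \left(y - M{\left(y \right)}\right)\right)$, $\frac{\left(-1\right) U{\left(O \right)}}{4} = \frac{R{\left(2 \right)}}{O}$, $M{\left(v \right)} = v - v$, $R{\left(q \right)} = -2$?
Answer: $6352458$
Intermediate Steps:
$M{\left(v \right)} = 0$
$U{\left(O \right)} = \frac{8}{O}$ ($U{\left(O \right)} = - 4 \left(- \frac{2}{O}\right) = \frac{8}{O}$)
$K{\left(y \right)} = 0$ ($K{\left(y \right)} = \frac{8}{8} \left(y + \left(0 - y\right)\right) = 8 \cdot \frac{1}{8} \left(y - y\right) = 1 \cdot 0 = 0$)
$\left(-3689 + K{\left(69 \right)}\right) \left(\left(-21 - 238\right) - 1463\right) = \left(-3689 + 0\right) \left(\left(-21 - 238\right) - 1463\right) = - 3689 \left(\left(-21 - 238\right) - 1463\right) = - 3689 \left(-259 - 1463\right) = \left(-3689\right) \left(-1722\right) = 6352458$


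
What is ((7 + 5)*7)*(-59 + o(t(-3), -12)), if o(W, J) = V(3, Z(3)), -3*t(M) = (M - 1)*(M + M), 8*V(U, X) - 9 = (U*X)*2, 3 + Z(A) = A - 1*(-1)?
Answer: -9597/2 ≈ -4798.5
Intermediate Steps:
Z(A) = -2 + A (Z(A) = -3 + (A - 1*(-1)) = -3 + (A + 1) = -3 + (1 + A) = -2 + A)
V(U, X) = 9/8 + U*X/4 (V(U, X) = 9/8 + ((U*X)*2)/8 = 9/8 + (2*U*X)/8 = 9/8 + U*X/4)
t(M) = -2*M*(-1 + M)/3 (t(M) = -(M - 1)*(M + M)/3 = -(-1 + M)*2*M/3 = -2*M*(-1 + M)/3)
o(W, J) = 15/8 (o(W, J) = 9/8 + (¼)*3*(-2 + 3) = 9/8 + (¼)*3*1 = 9/8 + ¾ = 15/8)
((7 + 5)*7)*(-59 + o(t(-3), -12)) = ((7 + 5)*7)*(-59 + 15/8) = (12*7)*(-457/8) = 84*(-457/8) = -9597/2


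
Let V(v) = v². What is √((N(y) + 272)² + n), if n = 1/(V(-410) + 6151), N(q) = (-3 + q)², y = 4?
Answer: 2*√565738664666945/174251 ≈ 273.00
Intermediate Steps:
n = 1/174251 (n = 1/((-410)² + 6151) = 1/(168100 + 6151) = 1/174251 ≈ 5.7388e-6)
√((N(y) + 272)² + n) = √(((-3 + 4)² + 272)² + 1/174251) = √((1² + 272)² + 1/174251) = √((1 + 272)² + 1/174251) = √(273² + 1/174251) = √(74529 + 1/174251) = √(12986752780/174251) = 2*√565738664666945/174251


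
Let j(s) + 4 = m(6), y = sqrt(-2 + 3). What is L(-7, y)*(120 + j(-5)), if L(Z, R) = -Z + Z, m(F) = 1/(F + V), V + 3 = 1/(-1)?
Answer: 0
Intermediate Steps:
y = 1 (y = sqrt(1) = 1)
V = -4 (V = -3 + 1/(-1) = -3 - 1 = -4)
m(F) = 1/(-4 + F) (m(F) = 1/(F - 4) = 1/(-4 + F))
j(s) = -7/2 (j(s) = -4 + 1/(-4 + 6) = -4 + 1/2 = -7/2)
L(Z, R) = 0
L(-7, y)*(120 + j(-5)) = 0*(120 - 7/2) = 0*(233/2) = 0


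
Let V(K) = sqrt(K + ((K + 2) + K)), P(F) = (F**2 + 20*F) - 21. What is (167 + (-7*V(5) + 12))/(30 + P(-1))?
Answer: -179/10 + 7*sqrt(17)/10 ≈ -15.014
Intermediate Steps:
P(F) = -21 + F**2 + 20*F
V(K) = sqrt(2 + 3*K) (V(K) = sqrt(K + ((2 + K) + K)) = sqrt(K + (2 + 2*K)) = sqrt(2 + 3*K))
(167 + (-7*V(5) + 12))/(30 + P(-1)) = (167 + (-7*sqrt(2 + 3*5) + 12))/(30 + (-21 + (-1)**2 + 20*(-1))) = (167 + (-7*sqrt(2 + 15) + 12))/(30 + (-21 + 1 - 20)) = (167 + (-7*sqrt(17) + 12))/(30 - 40) = (167 + (12 - 7*sqrt(17)))/(-10) = (179 - 7*sqrt(17))*(-1/10) = -179/10 + 7*sqrt(17)/10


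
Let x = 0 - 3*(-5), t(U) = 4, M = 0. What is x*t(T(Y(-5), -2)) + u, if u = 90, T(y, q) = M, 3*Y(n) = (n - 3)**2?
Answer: 150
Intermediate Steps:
Y(n) = (-3 + n)**2/3 (Y(n) = (n - 3)**2/3 = (-3 + n)**2/3)
T(y, q) = 0
x = 15 (x = 0 + 15 = 15)
x*t(T(Y(-5), -2)) + u = 15*4 + 90 = 60 + 90 = 150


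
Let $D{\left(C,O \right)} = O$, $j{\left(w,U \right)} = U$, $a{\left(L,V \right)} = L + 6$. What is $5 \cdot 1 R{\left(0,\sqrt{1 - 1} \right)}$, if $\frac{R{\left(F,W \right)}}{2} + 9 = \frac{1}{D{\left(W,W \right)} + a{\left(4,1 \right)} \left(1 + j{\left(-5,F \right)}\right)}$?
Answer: $-89$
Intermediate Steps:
$a{\left(L,V \right)} = 6 + L$
$R{\left(F,W \right)} = -18 + \frac{2}{10 + W + 10 F}$ ($R{\left(F,W \right)} = -18 + \frac{2}{W + \left(6 + 4\right) \left(1 + F\right)} = -18 + \frac{2}{W + 10 \left(1 + F\right)} = -18 + \frac{2}{W + \left(10 + 10 F\right)} = -18 + \frac{2}{10 + W + 10 F}$)
$5 \cdot 1 R{\left(0,\sqrt{1 - 1} \right)} = 5 \cdot 1 \frac{2 \left(-89 - 0 - 9 \sqrt{1 - 1}\right)}{10 + \sqrt{1 - 1} + 10 \cdot 0} = 5 \frac{2 \left(-89 + 0 - 9 \sqrt{0}\right)}{10 + \sqrt{0} + 0} = 5 \frac{2 \left(-89 + 0 - 0\right)}{10 + 0 + 0} = 5 \frac{2 \left(-89 + 0 + 0\right)}{10} = 5 \cdot 2 \cdot \frac{1}{10} \left(-89\right) = 5 \left(- \frac{89}{5}\right) = -89$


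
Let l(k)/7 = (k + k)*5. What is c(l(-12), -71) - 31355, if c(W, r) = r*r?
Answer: -26314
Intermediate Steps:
l(k) = 70*k (l(k) = 7*((k + k)*5) = 7*((2*k)*5) = 7*(10*k) = 70*k)
c(W, r) = r**2
c(l(-12), -71) - 31355 = (-71)**2 - 31355 = 5041 - 31355 = -26314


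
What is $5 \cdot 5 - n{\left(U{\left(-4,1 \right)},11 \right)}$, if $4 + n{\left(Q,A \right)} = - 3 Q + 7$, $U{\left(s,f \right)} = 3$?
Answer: $31$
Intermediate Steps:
$n{\left(Q,A \right)} = 3 - 3 Q$ ($n{\left(Q,A \right)} = -4 - \left(-7 + 3 Q\right) = 3 - 3 Q$)
$5 \cdot 5 - n{\left(U{\left(-4,1 \right)},11 \right)} = 5 \cdot 5 - \left(3 - 9\right) = 25 - \left(3 - 9\right) = 25 - -6 = 25 + 6 = 31$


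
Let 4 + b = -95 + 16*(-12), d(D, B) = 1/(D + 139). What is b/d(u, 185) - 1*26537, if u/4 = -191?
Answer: 155338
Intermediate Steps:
u = -764 (u = 4*(-191) = -764)
d(D, B) = 1/(139 + D)
b = -291 (b = -4 + (-95 + 16*(-12)) = -4 + (-95 - 192) = -4 - 287 = -291)
b/d(u, 185) - 1*26537 = -291/(1/(139 - 764)) - 1*26537 = -291/(1/(-625)) - 26537 = -291/(-1/625) - 26537 = -291*(-625) - 26537 = 181875 - 26537 = 155338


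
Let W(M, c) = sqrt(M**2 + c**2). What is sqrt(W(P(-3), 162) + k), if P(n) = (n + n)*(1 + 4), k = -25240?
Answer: sqrt(-25240 + 6*sqrt(754)) ≈ 158.35*I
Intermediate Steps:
P(n) = 10*n (P(n) = (2*n)*5 = 10*n)
sqrt(W(P(-3), 162) + k) = sqrt(sqrt((10*(-3))**2 + 162**2) - 25240) = sqrt(sqrt((-30)**2 + 26244) - 25240) = sqrt(sqrt(900 + 26244) - 25240) = sqrt(sqrt(27144) - 25240) = sqrt(6*sqrt(754) - 25240) = sqrt(-25240 + 6*sqrt(754))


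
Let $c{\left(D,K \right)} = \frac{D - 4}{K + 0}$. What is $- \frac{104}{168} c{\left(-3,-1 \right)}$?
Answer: $- \frac{13}{3} \approx -4.3333$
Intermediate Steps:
$c{\left(D,K \right)} = \frac{-4 + D}{K}$
$- \frac{104}{168} c{\left(-3,-1 \right)} = - \frac{104}{168} \frac{-4 - 3}{-1} = \left(-104\right) \frac{1}{168} \left(\left(-1\right) \left(-7\right)\right) = \left(- \frac{13}{21}\right) 7 = - \frac{13}{3}$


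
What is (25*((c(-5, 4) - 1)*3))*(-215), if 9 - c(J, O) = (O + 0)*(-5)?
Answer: -451500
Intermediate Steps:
c(J, O) = 9 + 5*O (c(J, O) = 9 - (O + 0)*(-5) = 9 - O*(-5) = 9 - (-5)*O = 9 + 5*O)
(25*((c(-5, 4) - 1)*3))*(-215) = (25*(((9 + 5*4) - 1)*3))*(-215) = (25*(((9 + 20) - 1)*3))*(-215) = (25*((29 - 1)*3))*(-215) = (25*(28*3))*(-215) = (25*84)*(-215) = 2100*(-215) = -451500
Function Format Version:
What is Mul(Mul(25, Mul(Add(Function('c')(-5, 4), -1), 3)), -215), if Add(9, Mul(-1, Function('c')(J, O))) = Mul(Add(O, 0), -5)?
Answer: -451500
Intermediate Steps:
Function('c')(J, O) = Add(9, Mul(5, O)) (Function('c')(J, O) = Add(9, Mul(-1, Mul(Add(O, 0), -5))) = Add(9, Mul(-1, Mul(O, -5))) = Add(9, Mul(-1, Mul(-5, O))) = Add(9, Mul(5, O)))
Mul(Mul(25, Mul(Add(Function('c')(-5, 4), -1), 3)), -215) = Mul(Mul(25, Mul(Add(Add(9, Mul(5, 4)), -1), 3)), -215) = Mul(Mul(25, Mul(Add(Add(9, 20), -1), 3)), -215) = Mul(Mul(25, Mul(Add(29, -1), 3)), -215) = Mul(Mul(25, Mul(28, 3)), -215) = Mul(Mul(25, 84), -215) = Mul(2100, -215) = -451500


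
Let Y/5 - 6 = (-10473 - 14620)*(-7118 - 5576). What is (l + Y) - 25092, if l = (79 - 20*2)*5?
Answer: 1592627843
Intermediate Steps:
Y = 1592652740 (Y = 30 + 5*((-10473 - 14620)*(-7118 - 5576)) = 30 + 5*(-25093*(-12694)) = 30 + 5*318530542 = 30 + 1592652710 = 1592652740)
l = 195 (l = (79 - 40)*5 = 39*5 = 195)
(l + Y) - 25092 = (195 + 1592652740) - 25092 = 1592652935 - 25092 = 1592627843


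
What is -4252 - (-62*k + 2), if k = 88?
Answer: 1202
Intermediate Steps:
-4252 - (-62*k + 2) = -4252 - (-62*88 + 2) = -4252 - (-5456 + 2) = -4252 - 1*(-5454) = -4252 + 5454 = 1202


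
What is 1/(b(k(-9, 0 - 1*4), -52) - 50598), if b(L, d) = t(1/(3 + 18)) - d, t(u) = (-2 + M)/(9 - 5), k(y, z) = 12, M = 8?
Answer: -2/101089 ≈ -1.9785e-5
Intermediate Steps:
t(u) = 3/2 (t(u) = (-2 + 8)/(9 - 5) = 6/4 = 6*(¼) = 3/2)
b(L, d) = 3/2 - d
1/(b(k(-9, 0 - 1*4), -52) - 50598) = 1/((3/2 - 1*(-52)) - 50598) = 1/((3/2 + 52) - 50598) = 1/(107/2 - 50598) = 1/(-101089/2) = -2/101089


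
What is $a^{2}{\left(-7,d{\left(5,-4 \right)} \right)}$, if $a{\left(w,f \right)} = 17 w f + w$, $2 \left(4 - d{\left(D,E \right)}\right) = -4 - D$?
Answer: $\frac{4149369}{4} \approx 1.0373 \cdot 10^{6}$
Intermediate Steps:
$d{\left(D,E \right)} = 6 + \frac{D}{2}$ ($d{\left(D,E \right)} = 4 - \frac{-4 - D}{2} = 4 + \left(2 + \frac{D}{2}\right) = 6 + \frac{D}{2}$)
$a{\left(w,f \right)} = w + 17 f w$ ($a{\left(w,f \right)} = 17 f w + w = w + 17 f w$)
$a^{2}{\left(-7,d{\left(5,-4 \right)} \right)} = \left(- 7 \left(1 + 17 \left(6 + \frac{1}{2} \cdot 5\right)\right)\right)^{2} = \left(- 7 \left(1 + 17 \left(6 + \frac{5}{2}\right)\right)\right)^{2} = \left(- 7 \left(1 + 17 \cdot \frac{17}{2}\right)\right)^{2} = \left(- 7 \left(1 + \frac{289}{2}\right)\right)^{2} = \left(\left(-7\right) \frac{291}{2}\right)^{2} = \left(- \frac{2037}{2}\right)^{2} = \frac{4149369}{4}$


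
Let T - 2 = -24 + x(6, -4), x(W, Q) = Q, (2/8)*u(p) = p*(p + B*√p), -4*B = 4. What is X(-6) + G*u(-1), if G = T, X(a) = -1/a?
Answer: -623/6 - 104*I ≈ -103.83 - 104.0*I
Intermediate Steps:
B = -1 (B = -¼*4 = -1)
u(p) = 4*p*(p - √p) (u(p) = 4*(p*(p - √p)) = 4*p*(p - √p))
T = -26 (T = 2 + (-24 - 4) = 2 - 28 = -26)
G = -26
X(-6) + G*u(-1) = -1/(-6) - 26*(-(-4)*I + 4*(-1)²) = -1*(-⅙) - 26*(-(-4)*I + 4*1) = ⅙ - 26*(4*I + 4) = ⅙ - 26*(4 + 4*I) = ⅙ + (-104 - 104*I) = -623/6 - 104*I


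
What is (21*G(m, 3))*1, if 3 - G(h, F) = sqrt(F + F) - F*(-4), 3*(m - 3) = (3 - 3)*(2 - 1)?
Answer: -189 - 21*sqrt(6) ≈ -240.44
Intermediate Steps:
m = 3 (m = 3 + ((3 - 3)*(2 - 1))/3 = 3 + (0*1)/3 = 3 + (1/3)*0 = 3 + 0 = 3)
G(h, F) = 3 - 4*F - sqrt(2)*sqrt(F) (G(h, F) = 3 - (sqrt(F + F) - F*(-4)) = 3 - (sqrt(2*F) - (-4)*F) = 3 - (sqrt(2)*sqrt(F) + 4*F) = 3 - (4*F + sqrt(2)*sqrt(F)) = 3 + (-4*F - sqrt(2)*sqrt(F)) = 3 - 4*F - sqrt(2)*sqrt(F))
(21*G(m, 3))*1 = (21*(3 - 4*3 - sqrt(2)*sqrt(3)))*1 = (21*(3 - 12 - sqrt(6)))*1 = (21*(-9 - sqrt(6)))*1 = (-189 - 21*sqrt(6))*1 = -189 - 21*sqrt(6)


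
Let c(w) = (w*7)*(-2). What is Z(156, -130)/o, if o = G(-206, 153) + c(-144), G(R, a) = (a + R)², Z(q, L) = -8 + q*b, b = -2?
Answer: -64/965 ≈ -0.066321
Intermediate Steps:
Z(q, L) = -8 - 2*q (Z(q, L) = -8 + q*(-2) = -8 - 2*q)
G(R, a) = (R + a)²
c(w) = -14*w (c(w) = (7*w)*(-2) = -14*w)
o = 4825 (o = (-206 + 153)² - 14*(-144) = (-53)² + 2016 = 2809 + 2016 = 4825)
Z(156, -130)/o = (-8 - 2*156)/4825 = (-8 - 312)*(1/4825) = -320*1/4825 = -64/965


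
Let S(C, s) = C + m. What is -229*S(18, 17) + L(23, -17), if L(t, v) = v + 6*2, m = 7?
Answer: -5730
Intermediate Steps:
L(t, v) = 12 + v (L(t, v) = v + 12 = 12 + v)
S(C, s) = 7 + C (S(C, s) = C + 7 = 7 + C)
-229*S(18, 17) + L(23, -17) = -229*(7 + 18) + (12 - 17) = -229*25 - 5 = -5725 - 5 = -5730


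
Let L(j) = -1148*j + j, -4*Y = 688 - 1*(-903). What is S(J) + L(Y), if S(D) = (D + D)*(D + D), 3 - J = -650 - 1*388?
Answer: 19163773/4 ≈ 4.7909e+6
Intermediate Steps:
Y = -1591/4 (Y = -(688 - 1*(-903))/4 = -(688 + 903)/4 = -¼*1591 = -1591/4 ≈ -397.75)
J = 1041 (J = 3 - (-650 - 1*388) = 3 - (-650 - 388) = 3 - 1*(-1038) = 3 + 1038 = 1041)
S(D) = 4*D² (S(D) = (2*D)*(2*D) = 4*D²)
L(j) = -1147*j
S(J) + L(Y) = 4*1041² - 1147*(-1591/4) = 4*1083681 + 1824877/4 = 4334724 + 1824877/4 = 19163773/4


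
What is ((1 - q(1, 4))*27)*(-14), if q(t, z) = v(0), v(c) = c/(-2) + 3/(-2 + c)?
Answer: -945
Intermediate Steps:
v(c) = 3/(-2 + c) - c/2 (v(c) = c*(-½) + 3/(-2 + c) = -c/2 + 3/(-2 + c) = 3/(-2 + c) - c/2)
q(t, z) = -3/2 (q(t, z) = (3 + 0 - ½*0²)/(-2 + 0) = (3 + 0 - ½*0)/(-2) = -(3 + 0 + 0)/2 = -½*3 = -3/2)
((1 - q(1, 4))*27)*(-14) = ((1 - 1*(-3/2))*27)*(-14) = ((1 + 3/2)*27)*(-14) = ((5/2)*27)*(-14) = (135/2)*(-14) = -945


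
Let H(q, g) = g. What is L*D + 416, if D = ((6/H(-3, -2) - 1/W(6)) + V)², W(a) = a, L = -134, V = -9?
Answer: -349555/18 ≈ -19420.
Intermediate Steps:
D = 5329/36 (D = ((6/(-2) - 1/6) - 9)² = ((6*(-½) - 1*⅙) - 9)² = ((-3 - ⅙) - 9)² = (-19/6 - 9)² = (-73/6)² = 5329/36 ≈ 148.03)
L*D + 416 = -134*5329/36 + 416 = -357043/18 + 416 = -349555/18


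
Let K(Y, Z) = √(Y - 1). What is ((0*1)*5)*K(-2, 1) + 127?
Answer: 127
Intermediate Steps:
K(Y, Z) = √(-1 + Y)
((0*1)*5)*K(-2, 1) + 127 = ((0*1)*5)*√(-1 - 2) + 127 = (0*5)*√(-3) + 127 = 0*(I*√3) + 127 = 0 + 127 = 127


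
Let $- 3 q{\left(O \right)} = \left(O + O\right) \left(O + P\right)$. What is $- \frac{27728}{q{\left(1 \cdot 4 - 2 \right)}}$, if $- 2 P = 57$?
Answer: $- \frac{41592}{53} \approx -784.75$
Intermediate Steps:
$P = - \frac{57}{2}$ ($P = \left(- \frac{1}{2}\right) 57 = - \frac{57}{2} \approx -28.5$)
$q{\left(O \right)} = - \frac{2 O \left(- \frac{57}{2} + O\right)}{3}$ ($q{\left(O \right)} = - \frac{\left(O + O\right) \left(O - \frac{57}{2}\right)}{3} = - \frac{2 O \left(- \frac{57}{2} + O\right)}{3}$)
$- \frac{27728}{q{\left(1 \cdot 4 - 2 \right)}} = - \frac{27728}{\frac{1}{3} \left(1 \cdot 4 - 2\right) \left(57 - 2 \left(1 \cdot 4 - 2\right)\right)} = - \frac{27728}{\frac{1}{3} \left(4 - 2\right) \left(57 - 2 \left(4 - 2\right)\right)} = - \frac{27728}{\frac{1}{3} \cdot 2 \left(57 - 4\right)} = - \frac{27728}{\frac{1}{3} \cdot 2 \cdot 53} = - \frac{27728}{\frac{106}{3}} = \left(-27728\right) \frac{3}{106} = - \frac{41592}{53}$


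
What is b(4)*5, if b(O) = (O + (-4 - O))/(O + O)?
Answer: -5/2 ≈ -2.5000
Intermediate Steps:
b(O) = -2/O (b(O) = -4*1/(2*O) = -2/O)
b(4)*5 = -2/4*5 = -2*1/4*5 = -1/2*5 = -5/2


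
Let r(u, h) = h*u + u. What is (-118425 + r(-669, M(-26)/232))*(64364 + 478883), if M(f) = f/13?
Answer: -7504541721045/116 ≈ -6.4694e+10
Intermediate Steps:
M(f) = f/13 (M(f) = f*(1/13) = f/13)
r(u, h) = u + h*u
(-118425 + r(-669, M(-26)/232))*(64364 + 478883) = (-118425 - 669*(1 + ((1/13)*(-26))/232))*(64364 + 478883) = (-118425 - 669*(1 - 2*1/232))*543247 = (-118425 - 669*(1 - 1/116))*543247 = (-118425 - 669*115/116)*543247 = (-118425 - 76935/116)*543247 = -13814235/116*543247 = -7504541721045/116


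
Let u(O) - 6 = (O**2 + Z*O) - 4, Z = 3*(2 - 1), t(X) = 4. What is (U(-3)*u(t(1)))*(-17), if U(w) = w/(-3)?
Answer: -510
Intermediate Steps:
U(w) = -w/3 (U(w) = w*(-1/3) = -w/3)
Z = 3 (Z = 3*1 = 3)
u(O) = 2 + O**2 + 3*O (u(O) = 6 + ((O**2 + 3*O) - 4) = 6 + (-4 + O**2 + 3*O) = 2 + O**2 + 3*O)
(U(-3)*u(t(1)))*(-17) = ((-1/3*(-3))*(2 + 4**2 + 3*4))*(-17) = (1*(2 + 16 + 12))*(-17) = (1*30)*(-17) = 30*(-17) = -510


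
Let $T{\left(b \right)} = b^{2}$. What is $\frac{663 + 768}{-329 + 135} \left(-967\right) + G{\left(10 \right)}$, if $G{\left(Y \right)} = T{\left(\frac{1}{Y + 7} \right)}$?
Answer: $\frac{399911747}{56066} \approx 7132.9$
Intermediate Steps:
$G{\left(Y \right)} = \frac{1}{\left(7 + Y\right)^{2}}$ ($G{\left(Y \right)} = \left(\frac{1}{Y + 7}\right)^{2} = \left(\frac{1}{7 + Y}\right)^{2} = \frac{1}{\left(7 + Y\right)^{2}}$)
$\frac{663 + 768}{-329 + 135} \left(-967\right) + G{\left(10 \right)} = \frac{663 + 768}{-329 + 135} \left(-967\right) + \frac{1}{\left(7 + 10\right)^{2}} = \frac{1431}{-194} \left(-967\right) + \frac{1}{289} = 1431 \left(- \frac{1}{194}\right) \left(-967\right) + \frac{1}{289} = \left(- \frac{1431}{194}\right) \left(-967\right) + \frac{1}{289} = \frac{1383777}{194} + \frac{1}{289} = \frac{399911747}{56066}$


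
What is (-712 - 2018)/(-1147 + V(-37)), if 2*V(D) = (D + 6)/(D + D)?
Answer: 26936/11315 ≈ 2.3806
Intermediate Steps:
V(D) = (6 + D)/(4*D) (V(D) = ((D + 6)/(D + D))/2 = ((6 + D)/((2*D)))/2 = ((6 + D)*(1/(2*D)))/2 = ((6 + D)/(2*D))/2 = (6 + D)/(4*D))
(-712 - 2018)/(-1147 + V(-37)) = (-712 - 2018)/(-1147 + (¼)*(6 - 37)/(-37)) = -2730/(-1147 + (¼)*(-1/37)*(-31)) = -2730/(-1147 + 31/148) = -2730/(-169725/148) = -2730*(-148/169725) = 26936/11315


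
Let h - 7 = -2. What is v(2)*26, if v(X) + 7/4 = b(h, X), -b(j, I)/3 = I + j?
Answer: -1183/2 ≈ -591.50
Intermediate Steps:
h = 5 (h = 7 - 2 = 5)
b(j, I) = -3*I - 3*j (b(j, I) = -3*(I + j) = -3*I - 3*j)
v(X) = -67/4 - 3*X (v(X) = -7/4 + (-3*X - 3*5) = -7/4 + (-3*X - 15) = -7/4 + (-15 - 3*X) = -67/4 - 3*X)
v(2)*26 = (-67/4 - 3*2)*26 = (-67/4 - 6)*26 = -91/4*26 = -1183/2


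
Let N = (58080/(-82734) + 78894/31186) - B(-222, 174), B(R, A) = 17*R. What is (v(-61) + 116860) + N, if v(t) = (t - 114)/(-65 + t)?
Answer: 466891819057223/3870213786 ≈ 1.2064e+5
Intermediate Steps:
v(t) = (-114 + t)/(-65 + t)
N = 811847818241/215011877 (N = (58080/(-82734) + 78894/31186) - 17*(-222) = (58080*(-1/82734) + 78894*(1/31186)) - 1*(-3774) = (-9680/13789 + 39447/15593) + 3774 = 392994443/215011877 + 3774 = 811847818241/215011877 ≈ 3775.8)
(v(-61) + 116860) + N = ((-114 - 61)/(-65 - 61) + 116860) + 811847818241/215011877 = (-175/(-126) + 116860) + 811847818241/215011877 = (-1/126*(-175) + 116860) + 811847818241/215011877 = (25/18 + 116860) + 811847818241/215011877 = 2103505/18 + 811847818241/215011877 = 466891819057223/3870213786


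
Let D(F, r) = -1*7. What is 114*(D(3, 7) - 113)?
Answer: -13680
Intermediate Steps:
D(F, r) = -7
114*(D(3, 7) - 113) = 114*(-7 - 113) = 114*(-120) = -13680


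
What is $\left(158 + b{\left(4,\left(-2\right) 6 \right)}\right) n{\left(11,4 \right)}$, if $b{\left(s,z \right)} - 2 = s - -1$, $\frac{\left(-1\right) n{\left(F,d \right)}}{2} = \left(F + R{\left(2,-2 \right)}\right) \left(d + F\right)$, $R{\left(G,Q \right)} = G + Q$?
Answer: $-54450$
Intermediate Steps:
$n{\left(F,d \right)} = - 2 F \left(F + d\right)$ ($n{\left(F,d \right)} = - 2 \left(F + \left(2 - 2\right)\right) \left(d + F\right) = - 2 \left(F + 0\right) \left(F + d\right) = - 2 F \left(F + d\right)$)
$b{\left(s,z \right)} = 3 + s$ ($b{\left(s,z \right)} = 2 + \left(s - -1\right) = 2 + \left(s + 1\right) = 2 + \left(1 + s\right) = 3 + s$)
$\left(158 + b{\left(4,\left(-2\right) 6 \right)}\right) n{\left(11,4 \right)} = \left(158 + \left(3 + 4\right)\right) 2 \cdot 11 \left(\left(-1\right) 11 - 4\right) = \left(158 + 7\right) 2 \cdot 11 \left(-11 - 4\right) = 165 \cdot 2 \cdot 11 \left(-15\right) = 165 \left(-330\right) = -54450$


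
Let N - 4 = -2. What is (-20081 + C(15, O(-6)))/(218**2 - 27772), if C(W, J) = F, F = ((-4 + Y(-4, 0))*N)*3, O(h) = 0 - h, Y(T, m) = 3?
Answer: -20087/19752 ≈ -1.0170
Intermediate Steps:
N = 2 (N = 4 - 2 = 2)
O(h) = -h
F = -6 (F = ((-4 + 3)*2)*3 = -1*2*3 = -2*3 = -6)
C(W, J) = -6
(-20081 + C(15, O(-6)))/(218**2 - 27772) = (-20081 - 6)/(218**2 - 27772) = -20087/(47524 - 27772) = -20087/19752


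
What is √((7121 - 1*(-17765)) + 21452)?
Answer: √46338 ≈ 215.26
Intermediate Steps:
√((7121 - 1*(-17765)) + 21452) = √((7121 + 17765) + 21452) = √(24886 + 21452) = √46338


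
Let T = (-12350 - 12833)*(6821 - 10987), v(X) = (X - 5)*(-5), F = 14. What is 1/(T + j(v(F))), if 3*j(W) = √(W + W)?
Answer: 52456189/5503303528807447 - I*√10/11006607057614894 ≈ 9.5318e-9 - 2.8731e-16*I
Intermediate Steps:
v(X) = 25 - 5*X (v(X) = (-5 + X)*(-5) = 25 - 5*X)
j(W) = √2*√W/3 (j(W) = √(W + W)/3 = √(2*W)/3 = (√2*√W)/3 = √2*√W/3)
T = 104912378 (T = -25183*(-4166) = 104912378)
1/(T + j(v(F))) = 1/(104912378 + √2*√(25 - 5*14)/3) = 1/(104912378 + √2*√(25 - 70)/3) = 1/(104912378 + √2*√(-45)/3) = 1/(104912378 + √2*(3*I*√5)/3) = 1/(104912378 + I*√10)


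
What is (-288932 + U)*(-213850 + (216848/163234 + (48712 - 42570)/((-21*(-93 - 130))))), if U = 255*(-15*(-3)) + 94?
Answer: 22670296715930453272/382212411 ≈ 5.9313e+10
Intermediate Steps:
U = 11569 (U = 255*45 + 94 = 11475 + 94 = 11569)
(-288932 + U)*(-213850 + (216848/163234 + (48712 - 42570)/((-21*(-93 - 130))))) = (-288932 + 11569)*(-213850 + (216848/163234 + (48712 - 42570)/((-21*(-93 - 130))))) = -277363*(-213850 + (216848*(1/163234) + 6142/((-21*(-223))))) = -277363*(-213850 + (108424/81617 + 6142/4683)) = -277363*(-213850 + 1009041206/382212411) = -277363*(-81735115051144/382212411) = 22670296715930453272/382212411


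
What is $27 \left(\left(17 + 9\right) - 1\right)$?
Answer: $675$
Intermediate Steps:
$27 \left(\left(17 + 9\right) - 1\right) = 27 \left(26 - 1\right) = 27 \cdot 25 = 675$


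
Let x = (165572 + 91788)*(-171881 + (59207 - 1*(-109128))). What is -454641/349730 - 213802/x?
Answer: -4148299489435/3191630943888 ≈ -1.2997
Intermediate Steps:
x = -912598560 (x = 257360*(-171881 + (59207 + 109128)) = 257360*(-171881 + 168335) = 257360*(-3546) = -912598560)
-454641/349730 - 213802/x = -454641/349730 - 213802/(-912598560) = -454641*1/349730 - 213802*(-1/912598560) = -454641/349730 + 106901/456299280 = -4148299489435/3191630943888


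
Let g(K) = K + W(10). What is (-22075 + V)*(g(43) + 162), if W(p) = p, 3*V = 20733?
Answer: -3260260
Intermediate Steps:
V = 6911 (V = (⅓)*20733 = 6911)
g(K) = 10 + K (g(K) = K + 10 = 10 + K)
(-22075 + V)*(g(43) + 162) = (-22075 + 6911)*((10 + 43) + 162) = -15164*(53 + 162) = -15164*215 = -3260260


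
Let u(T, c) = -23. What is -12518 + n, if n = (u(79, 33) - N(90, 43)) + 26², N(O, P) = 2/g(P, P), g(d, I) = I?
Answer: -510197/43 ≈ -11865.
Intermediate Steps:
N(O, P) = 2/P
n = 28077/43 (n = (-23 - 2/43) + 26² = (-23 - 2/43) + 676 = -991/43 + 676 = 28077/43 ≈ 652.95)
-12518 + n = -12518 + 28077/43 = -510197/43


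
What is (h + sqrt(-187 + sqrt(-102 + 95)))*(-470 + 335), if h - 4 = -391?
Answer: 52245 - 135*sqrt(-187 + I*sqrt(7)) ≈ 52232.0 - 1846.1*I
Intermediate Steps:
h = -387 (h = 4 - 391 = -387)
(h + sqrt(-187 + sqrt(-102 + 95)))*(-470 + 335) = (-387 + sqrt(-187 + sqrt(-102 + 95)))*(-470 + 335) = (-387 + sqrt(-187 + sqrt(-7)))*(-135) = (-387 + sqrt(-187 + I*sqrt(7)))*(-135) = 52245 - 135*sqrt(-187 + I*sqrt(7))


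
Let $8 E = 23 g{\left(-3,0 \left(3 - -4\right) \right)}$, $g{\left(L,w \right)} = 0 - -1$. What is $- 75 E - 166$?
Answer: $- \frac{3053}{8} \approx -381.63$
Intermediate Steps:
$g{\left(L,w \right)} = 1$ ($g{\left(L,w \right)} = 0 + 1 = 1$)
$E = \frac{23}{8}$ ($E = \frac{23 \cdot 1}{8} = \frac{1}{8} \cdot 23 = \frac{23}{8} \approx 2.875$)
$- 75 E - 166 = \left(-75\right) \frac{23}{8} - 166 = - \frac{1725}{8} - 166 = - \frac{3053}{8}$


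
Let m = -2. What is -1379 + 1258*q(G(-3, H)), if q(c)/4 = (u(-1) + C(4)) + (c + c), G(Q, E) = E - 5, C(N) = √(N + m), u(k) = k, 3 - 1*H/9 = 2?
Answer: 33845 + 5032*√2 ≈ 40961.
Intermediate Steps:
H = 9 (H = 27 - 9*2 = 27 - 18 = 9)
C(N) = √(-2 + N) (C(N) = √(N - 2) = √(-2 + N))
G(Q, E) = -5 + E
q(c) = -4 + 4*√2 + 8*c (q(c) = 4*((-1 + √(-2 + 4)) + (c + c)) = 4*((-1 + √2) + 2*c) = 4*(-1 + √2 + 2*c) = -4 + 4*√2 + 8*c)
-1379 + 1258*q(G(-3, H)) = -1379 + 1258*(-4 + 4*√2 + 8*(-5 + 9)) = -1379 + 1258*(-4 + 4*√2 + 8*4) = -1379 + 1258*(-4 + 4*√2 + 32) = -1379 + 1258*(28 + 4*√2) = -1379 + (35224 + 5032*√2) = 33845 + 5032*√2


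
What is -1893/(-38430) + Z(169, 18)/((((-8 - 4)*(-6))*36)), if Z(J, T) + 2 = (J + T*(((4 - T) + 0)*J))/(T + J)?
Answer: -40388351/1034843040 ≈ -0.039028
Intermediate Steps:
Z(J, T) = -2 + (J + J*T*(4 - T))/(J + T) (Z(J, T) = -2 + (J + T*(((4 - T) + 0)*J))/(T + J) = -2 + (J + T*((4 - T)*J))/(J + T) = -2 + (J + T*(J*(4 - T)))/(J + T) = -2 + (J + J*T*(4 - T))/(J + T))
-1893/(-38430) + Z(169, 18)/((((-8 - 4)*(-6))*36)) = -1893/(-38430) + ((-1*169 - 2*18 - 1*169*18² + 4*169*18)/(169 + 18))/((((-8 - 4)*(-6))*36)) = -1893*(-1/38430) + ((-169 - 36 - 1*169*324 + 12168)/187)/((-12*(-6)*36)) = 631/12810 + ((-169 - 36 - 54756 + 12168)/187)/((72*36)) = 631/12810 + ((1/187)*(-42793))/2592 = 631/12810 - 42793/187*1/2592 = 631/12810 - 42793/484704 = -40388351/1034843040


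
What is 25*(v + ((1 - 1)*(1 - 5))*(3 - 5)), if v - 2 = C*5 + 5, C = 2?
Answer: 425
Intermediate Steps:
v = 17 (v = 2 + (2*5 + 5) = 2 + (10 + 5) = 2 + 15 = 17)
25*(v + ((1 - 1)*(1 - 5))*(3 - 5)) = 25*(17 + ((1 - 1)*(1 - 5))*(3 - 5)) = 25*(17 + (0*(-4))*(-2)) = 25*(17 + 0*(-2)) = 25*(17 + 0) = 25*17 = 425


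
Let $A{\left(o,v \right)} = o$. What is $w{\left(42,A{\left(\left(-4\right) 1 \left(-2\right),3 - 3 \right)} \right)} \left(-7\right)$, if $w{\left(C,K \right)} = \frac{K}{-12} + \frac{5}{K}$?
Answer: $\frac{7}{24} \approx 0.29167$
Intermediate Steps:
$w{\left(C,K \right)} = \frac{5}{K} - \frac{K}{12}$ ($w{\left(C,K \right)} = K \left(- \frac{1}{12}\right) + \frac{5}{K} = - \frac{K}{12} + \frac{5}{K} = \frac{5}{K} - \frac{K}{12}$)
$w{\left(42,A{\left(\left(-4\right) 1 \left(-2\right),3 - 3 \right)} \right)} \left(-7\right) = \left(\frac{5}{\left(-4\right) 1 \left(-2\right)} - \frac{\left(-4\right) 1 \left(-2\right)}{12}\right) \left(-7\right) = \left(\frac{5}{\left(-4\right) \left(-2\right)} - \frac{\left(-4\right) \left(-2\right)}{12}\right) \left(-7\right) = \left(\frac{5}{8} - \frac{2}{3}\right) \left(-7\right) = \left(- \frac{1}{24}\right) \left(-7\right) = \frac{7}{24}$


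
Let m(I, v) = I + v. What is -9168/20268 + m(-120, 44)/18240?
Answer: -20561/45040 ≈ -0.45651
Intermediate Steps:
-9168/20268 + m(-120, 44)/18240 = -9168/20268 + (-120 + 44)/18240 = -9168*1/20268 - 76*1/18240 = -764/1689 - 1/240 = -20561/45040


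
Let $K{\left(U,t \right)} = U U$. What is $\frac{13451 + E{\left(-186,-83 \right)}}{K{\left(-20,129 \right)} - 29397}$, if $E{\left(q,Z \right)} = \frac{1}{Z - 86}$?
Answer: $- \frac{2273218}{4900493} \approx -0.46388$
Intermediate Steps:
$K{\left(U,t \right)} = U^{2}$
$E{\left(q,Z \right)} = \frac{1}{-86 + Z}$
$\frac{13451 + E{\left(-186,-83 \right)}}{K{\left(-20,129 \right)} - 29397} = \frac{13451 + \frac{1}{-86 - 83}}{\left(-20\right)^{2} - 29397} = \frac{13451 + \frac{1}{-169}}{400 - 29397} = \frac{13451 - \frac{1}{169}}{-28997} = \frac{2273218}{169} \left(- \frac{1}{28997}\right) = - \frac{2273218}{4900493}$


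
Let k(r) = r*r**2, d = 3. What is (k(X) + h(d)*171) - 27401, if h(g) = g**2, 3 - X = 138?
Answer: -2486237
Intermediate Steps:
X = -135 (X = 3 - 1*138 = 3 - 138 = -135)
k(r) = r**3
(k(X) + h(d)*171) - 27401 = ((-135)**3 + 3**2*171) - 27401 = (-2460375 + 9*171) - 27401 = (-2460375 + 1539) - 27401 = -2458836 - 27401 = -2486237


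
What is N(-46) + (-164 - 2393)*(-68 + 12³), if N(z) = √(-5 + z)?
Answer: -4244620 + I*√51 ≈ -4.2446e+6 + 7.1414*I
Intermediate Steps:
N(-46) + (-164 - 2393)*(-68 + 12³) = √(-5 - 46) + (-164 - 2393)*(-68 + 12³) = √(-51) - 2557*(-68 + 1728) = I*√51 - 2557*1660 = I*√51 - 4244620 = -4244620 + I*√51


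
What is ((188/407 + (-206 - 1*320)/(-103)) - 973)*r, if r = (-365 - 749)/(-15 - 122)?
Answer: -45179035318/5743177 ≈ -7866.6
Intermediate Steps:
r = 1114/137 (r = -1114/(-137) = -1114*(-1/137) = 1114/137 ≈ 8.1314)
((188/407 + (-206 - 1*320)/(-103)) - 973)*r = ((188/407 + (-206 - 1*320)/(-103)) - 973)*(1114/137) = ((188*(1/407) + (-206 - 320)*(-1/103)) - 973)*(1114/137) = ((188/407 - 526*(-1/103)) - 973)*(1114/137) = ((188/407 + 526/103) - 973)*(1114/137) = (233446/41921 - 973)*(1114/137) = -40555687/41921*1114/137 = -45179035318/5743177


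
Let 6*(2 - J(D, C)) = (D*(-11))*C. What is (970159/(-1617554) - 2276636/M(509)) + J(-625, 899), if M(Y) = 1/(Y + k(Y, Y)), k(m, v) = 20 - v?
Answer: -112976820325709/2426331 ≈ -4.6563e+7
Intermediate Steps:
J(D, C) = 2 + 11*C*D/6 (J(D, C) = 2 - D*(-11)*C/6 = 2 - (-11*D)*C/6 = 2 - (-11)*C*D/6 = 2 + 11*C*D/6)
M(Y) = 1/20 (M(Y) = 1/(Y + (20 - Y)) = 1/20)
(970159/(-1617554) - 2276636/M(509)) + J(-625, 899) = (970159/(-1617554) - 2276636/1/20) + (2 + (11/6)*899*(-625)) = (970159*(-1/1617554) - 2276636*20) + (2 - 6180625/6) = (-970159/1617554 - 45532720) - 6180613/6 = -73651634337039/1617554 - 6180613/6 = -112976820325709/2426331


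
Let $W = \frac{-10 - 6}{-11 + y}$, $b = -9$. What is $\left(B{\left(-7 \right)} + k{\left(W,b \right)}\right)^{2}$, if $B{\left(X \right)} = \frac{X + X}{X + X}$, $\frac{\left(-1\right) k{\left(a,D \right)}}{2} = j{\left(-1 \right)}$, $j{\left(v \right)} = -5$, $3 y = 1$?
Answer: $121$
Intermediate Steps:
$y = \frac{1}{3}$ ($y = \frac{1}{3} \cdot 1 = \frac{1}{3} \approx 0.33333$)
$W = \frac{3}{2}$ ($W = \frac{-10 - 6}{-11 + \frac{1}{3}} = - \frac{16}{- \frac{32}{3}} = \left(-16\right) \left(- \frac{3}{32}\right) = \frac{3}{2} \approx 1.5$)
$k{\left(a,D \right)} = 10$ ($k{\left(a,D \right)} = \left(-2\right) \left(-5\right) = 10$)
$B{\left(X \right)} = 1$ ($B{\left(X \right)} = \frac{2 X}{2 X} = 2 X \frac{1}{2 X} = 1$)
$\left(B{\left(-7 \right)} + k{\left(W,b \right)}\right)^{2} = \left(1 + 10\right)^{2} = 11^{2} = 121$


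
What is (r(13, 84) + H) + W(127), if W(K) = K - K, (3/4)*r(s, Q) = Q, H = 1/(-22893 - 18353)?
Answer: 4619551/41246 ≈ 112.00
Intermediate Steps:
H = -1/41246 (H = 1/(-41246) = -1/41246 ≈ -2.4245e-5)
r(s, Q) = 4*Q/3
W(K) = 0
(r(13, 84) + H) + W(127) = ((4/3)*84 - 1/41246) + 0 = (112 - 1/41246) + 0 = 4619551/41246 + 0 = 4619551/41246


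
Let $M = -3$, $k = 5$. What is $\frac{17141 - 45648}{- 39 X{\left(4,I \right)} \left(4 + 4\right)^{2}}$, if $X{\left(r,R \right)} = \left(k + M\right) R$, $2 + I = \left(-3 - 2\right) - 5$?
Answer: $- \frac{28507}{59904} \approx -0.47588$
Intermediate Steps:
$I = -12$ ($I = -2 - 10 = -12$)
$X{\left(r,R \right)} = 2 R$ ($X{\left(r,R \right)} = \left(5 - 3\right) R = 2 R$)
$\frac{17141 - 45648}{- 39 X{\left(4,I \right)} \left(4 + 4\right)^{2}} = \frac{17141 - 45648}{- 39 \cdot 2 \left(-12\right) \left(4 + 4\right)^{2}} = - \frac{28507}{\left(-39\right) \left(-24\right) 8^{2}} = - \frac{28507}{936 \cdot 64} = - \frac{28507}{59904}$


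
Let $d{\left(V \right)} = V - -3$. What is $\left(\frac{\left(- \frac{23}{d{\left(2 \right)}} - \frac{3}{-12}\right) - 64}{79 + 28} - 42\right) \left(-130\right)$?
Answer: $\frac{1186211}{214} \approx 5543.0$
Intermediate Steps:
$d{\left(V \right)} = 3 + V$ ($d{\left(V \right)} = V + 3 = 3 + V$)
$\left(\frac{\left(- \frac{23}{d{\left(2 \right)}} - \frac{3}{-12}\right) - 64}{79 + 28} - 42\right) \left(-130\right) = \left(\frac{\left(- \frac{23}{3 + 2} - \frac{3}{-12}\right) - 64}{79 + 28} - 42\right) \left(-130\right) = \left(\frac{\left(- \frac{23}{5} - - \frac{1}{4}\right) - 64}{107} - 42\right) \left(-130\right) = \left(\left(\left(\left(-23\right) \frac{1}{5} + \frac{1}{4}\right) - 64\right) \frac{1}{107} - 42\right) \left(-130\right) = \left(\left(\left(- \frac{23}{5} + \frac{1}{4}\right) - 64\right) \frac{1}{107} - 42\right) \left(-130\right) = \left(\left(- \frac{87}{20} - 64\right) \frac{1}{107} - 42\right) \left(-130\right) = \left(\left(- \frac{1367}{20}\right) \frac{1}{107} - 42\right) \left(-130\right) = \left(- \frac{1367}{2140} - 42\right) \left(-130\right) = \left(- \frac{91247}{2140}\right) \left(-130\right) = \frac{1186211}{214}$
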